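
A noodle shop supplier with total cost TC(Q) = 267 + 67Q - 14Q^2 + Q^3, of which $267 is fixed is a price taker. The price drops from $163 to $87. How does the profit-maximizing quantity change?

Output falls from 12 to 10

AVC = 67 - 14Q + Q^2, minimized at Q = 7 where min AVC = $18. MC = 67 - 28Q + 3Q^2.
With P = $163 above the shutdown price, P = MC gives Q = 12.
At P = $87 ≥ min AVC, set P = MC: Q = 10. The firm stays open but cuts output.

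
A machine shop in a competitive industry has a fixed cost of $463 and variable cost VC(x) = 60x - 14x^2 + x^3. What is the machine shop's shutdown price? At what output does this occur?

$11 per unit, at x = 7

Short-run supply begins at min AVC. From VC = 60x - 14x^2 + x^3, AVC = 60 - 14x + x^2.
dAVC/dx = -14 + 2x = 0 gives x = 7. min AVC = 60 - 14·7 + 7^2 = 11.
The firm shuts down for any P below $11.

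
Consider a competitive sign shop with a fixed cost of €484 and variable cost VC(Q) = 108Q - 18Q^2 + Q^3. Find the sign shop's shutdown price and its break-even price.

Shutdown price = min AVC. AVC = 108 - 18Q + Q^2, with vertex at Q = 9 and minimum €27.
ATC = 484/Q + 108 - 18Q + Q^2. Setting dATC/dQ = −484/Q^2 − 18 + 2Q = 0 gives Q = 11 (since 2·11^3 − 18·11^2 = 484).
min ATC = 484/11 + 108 − 18·11 + 11^2 = €75. That is the break-even price.
For €27 ≤ P < €75 the firm produces at a loss; below €27 it shuts down.

Shutdown price = €27; break-even price = €75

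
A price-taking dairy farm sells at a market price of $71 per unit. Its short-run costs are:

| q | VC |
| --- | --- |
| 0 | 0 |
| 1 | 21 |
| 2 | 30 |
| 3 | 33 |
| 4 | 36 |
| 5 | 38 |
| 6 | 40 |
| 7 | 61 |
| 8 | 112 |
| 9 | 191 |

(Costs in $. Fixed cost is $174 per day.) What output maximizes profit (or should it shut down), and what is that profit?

q = 8; profit = $282

Compute π = P·q − TC at each output: q=0: -174; q=1: -124; q=2: -62; q=3: 6; q=4: 74; q=5: 143; q=6: 212; q=7: 262; q=8: 282; q=9: 274.
Profit is maximized at q = 8. AVC there is 112/8 = $14 ≤ P, so producing beats shutting down (which would give -$174).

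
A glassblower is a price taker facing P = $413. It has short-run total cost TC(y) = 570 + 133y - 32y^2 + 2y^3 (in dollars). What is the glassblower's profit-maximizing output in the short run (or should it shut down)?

Produce at y = 14

Strip out fixed cost: VC = 133y - 32y^2 + 2y^3. Then AVC = 133 - 32y + 2y^2 and MC = 133 - 64y + 6y^2.
AVC hits its minimum where MC = AVC, at y = 8, giving min AVC = 133 - 32·8 + 2·8^2 = $5.
P = $413 exceeds min AVC = $5, so the firm stays open.
Set P = MC: 413 = 133 - 64y + 6y^2 → -280 - 64y + 6y^2 = 0. The roots are y = -10/3 and y = 14; the profit-maximizing output is on the rising part of MC, so y* = 14.
Check: AVC at y = 14 is $77 ≤ P, so revenue covers variable cost.
Profit = P·y − TC = 413·14 − 1648 = $4134.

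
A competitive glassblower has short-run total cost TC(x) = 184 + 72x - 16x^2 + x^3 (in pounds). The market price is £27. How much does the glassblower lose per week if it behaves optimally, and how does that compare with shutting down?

AVC = 72 - 16x + x^2; min AVC = £8 at x = 8. Since P = £27 ≥ min AVC, the firm produces.
MC = 72 - 32x + 3x^2. Setting P = MC and taking the root on the rising branch gives x* = 9.
TR = 27·9 = 243. TC = 184 + 81 = 265. Profit = 243 − 265 = -£22.
Shutting down would mean losing the fixed cost of £184, so operating at a loss of £22 is better by £162.

Profit = -£22 at x = 9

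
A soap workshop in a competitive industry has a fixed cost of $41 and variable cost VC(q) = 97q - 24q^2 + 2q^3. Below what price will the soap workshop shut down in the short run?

$25 per unit

Short-run supply begins at min AVC. From VC = 97q - 24q^2 + 2q^3, AVC = 97 - 24q + 2q^2.
dAVC/dq = -24 + 4q = 0 gives q = 6. min AVC = 97 - 24·6 + 2·6^2 = 25.
For P < $25 the firm produces nothing.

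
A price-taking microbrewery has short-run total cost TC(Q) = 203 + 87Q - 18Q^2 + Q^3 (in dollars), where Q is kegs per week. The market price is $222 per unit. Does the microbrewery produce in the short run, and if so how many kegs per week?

Strip out fixed cost: VC = 87Q - 18Q^2 + Q^3. Then AVC = 87 - 18Q + Q^2 and MC = 87 - 36Q + 3Q^2.
The AVC parabola has its vertex at Q = 18/2 = 9, where AVC = 87 - 18·9 + 9^2 = $6.
Because $222 ≥ $6, revenue can cover variable cost; the firm operates.
Set P = MC: 222 = 87 - 36Q + 3Q^2 → -135 - 36Q + 3Q^2 = 0. The roots are Q = -3 and Q = 15; the profit-maximizing output is on the rising part of MC, so Q* = 15.
Check: AVC at Q = 15 is $42 ≤ P, so revenue covers variable cost.
Profit = P·Q − TC = 222·15 − 833 = $2497.

Produce at Q = 15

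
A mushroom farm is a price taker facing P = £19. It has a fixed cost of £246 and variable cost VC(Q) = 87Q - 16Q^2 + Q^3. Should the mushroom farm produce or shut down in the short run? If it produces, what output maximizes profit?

Shut down

Variable cost is VC = 87Q - 16Q^2 + Q^3, so AVC = VC/Q = 87 - 16Q + Q^2 and MC = dTC/dQ = 87 - 32Q + 3Q^2.
The AVC parabola has its vertex at Q = 16/2 = 8, where AVC = 87 - 16·8 + 8^2 = £23.
P = £19 lies below min AVC = £23; no output level covers variable cost.
The firm minimizes its loss by shutting down and losing only its fixed cost of £246.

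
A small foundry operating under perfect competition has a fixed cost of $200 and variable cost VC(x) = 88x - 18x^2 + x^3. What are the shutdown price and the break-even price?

Shutdown price = $7; break-even price = $28

AVC = 88 - 18x + x^2; minimized at x = 9, giving min AVC = $7. That is the shutdown price.
ATC = 200/x + 88 - 18x + x^2. Setting dATC/dx = −200/x^2 − 18 + 2x = 0 gives x = 10 (since 2·10^3 − 18·10^2 = 200).
min ATC = 200/10 + 88 − 18·10 + 10^2 = $28. That is the break-even price.
For $7 ≤ P < $28 the firm produces at a loss; below $7 it shuts down.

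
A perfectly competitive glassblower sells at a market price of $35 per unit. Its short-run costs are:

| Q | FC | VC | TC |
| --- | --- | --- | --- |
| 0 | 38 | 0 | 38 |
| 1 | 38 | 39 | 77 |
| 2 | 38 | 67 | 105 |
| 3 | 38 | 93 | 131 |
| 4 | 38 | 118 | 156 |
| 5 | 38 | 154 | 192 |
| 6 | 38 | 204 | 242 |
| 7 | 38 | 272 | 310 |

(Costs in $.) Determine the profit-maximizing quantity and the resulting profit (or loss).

Tabulate TR − TC: Q=0: -38; Q=1: -42; Q=2: -35; Q=3: -26; Q=4: -16; Q=5: -17; Q=6: -32; Q=7: -65.
Profit is maximized at Q = 4. AVC there is 118/4 = $29.50 ≤ P, so producing beats shutting down (which would give -$38).

Q = 4; profit = -$16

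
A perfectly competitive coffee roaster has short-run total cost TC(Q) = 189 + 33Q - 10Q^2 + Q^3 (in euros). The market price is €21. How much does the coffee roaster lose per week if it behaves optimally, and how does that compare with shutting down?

AVC = 33 - 10Q + Q^2 has its minimum €8 at Q = 5; price €21 clears that bar, so the firm operates.
With MC = 33 - 20Q + 3Q^2, P = MC on the upward-sloping part at Q* = 6.
TR = 21·6 = 126. TC = 189 + 54 = 243. Profit = 126 − 243 = -€117.
Shutting down would mean losing the fixed cost of €189, so operating at a loss of €117 is better by €72.

Profit = -€117 at Q = 6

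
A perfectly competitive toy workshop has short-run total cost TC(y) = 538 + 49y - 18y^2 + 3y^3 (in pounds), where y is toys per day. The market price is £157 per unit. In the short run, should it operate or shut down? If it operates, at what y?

Produce at y = 6

From TC, MC = TC'(y) = 49 - 36y + 9y^2 and AVC = VC/y = 49 - 18y + 3y^2.
AVC is minimized where dAVC/dy = -18 + 6y = 0, at y = 3; min AVC = 49 - 18·3 + 3·3^2 = £22.
Since P = £157 ≥ min AVC = £22, price covers variable cost and the firm should produce.
P = MC gives -108 - 36y + 9y^2 = 0, with roots -2 and 6. Take the larger (rising MC): y* = 6.
Check: AVC at y = 6 is £49 ≤ P, so revenue covers variable cost.
Profit = P·y − TC = 157·6 − 832 = £110.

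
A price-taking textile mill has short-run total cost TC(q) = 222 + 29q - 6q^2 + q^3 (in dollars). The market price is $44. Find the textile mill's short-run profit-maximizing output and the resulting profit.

Profit = -$122 at q = 5

AVC = 29 - 6q + q^2 has its minimum $20 at q = 3; price $44 clears that bar, so the firm operates.
With MC = 29 - 12q + 3q^2, P = MC on the upward-sloping part at q* = 5.
TR = 44·5 = 220. TC = 222 + 120 = 342. Profit = 220 − 342 = -$122.
By producing, the firm covers all variable cost plus $100 of fixed cost; shutting down would lose the full $222.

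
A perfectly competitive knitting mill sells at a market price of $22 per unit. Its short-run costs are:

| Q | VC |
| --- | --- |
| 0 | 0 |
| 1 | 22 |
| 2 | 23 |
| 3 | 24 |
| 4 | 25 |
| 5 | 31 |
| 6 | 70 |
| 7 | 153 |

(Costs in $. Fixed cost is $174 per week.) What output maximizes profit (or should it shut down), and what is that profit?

Q = 5; profit = -$95

Profit at each row (π = 22Q − TC): Q=0: -174; Q=1: -174; Q=2: -153; Q=3: -132; Q=4: -111; Q=5: -95; Q=6: -112; Q=7: -173.
Profit is maximized at Q = 5. AVC there is 31/5 = $6.20 ≤ P, so producing beats shutting down (which would give -$174).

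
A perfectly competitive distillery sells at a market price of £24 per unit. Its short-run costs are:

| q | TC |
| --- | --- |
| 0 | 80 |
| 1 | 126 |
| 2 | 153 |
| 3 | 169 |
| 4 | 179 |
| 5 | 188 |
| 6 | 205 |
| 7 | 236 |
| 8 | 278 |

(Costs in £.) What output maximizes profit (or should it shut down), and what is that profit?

Tabulate TR − TC: q=0: -80; q=1: -102; q=2: -105; q=3: -97; q=4: -83; q=5: -68; q=6: -61; q=7: -68; q=8: -86.
Profit is maximized at q = 6. AVC there is 125/6 = £20.83 ≤ P, so producing beats shutting down (which would give -£80).

q = 6; profit = -£61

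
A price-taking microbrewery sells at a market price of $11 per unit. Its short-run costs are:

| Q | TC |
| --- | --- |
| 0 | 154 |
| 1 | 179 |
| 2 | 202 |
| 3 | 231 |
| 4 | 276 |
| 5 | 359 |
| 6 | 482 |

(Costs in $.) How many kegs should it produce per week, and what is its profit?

Compute π = P·Q − TC at each output: Q=0: -154; Q=1: -168; Q=2: -180; Q=3: -198; Q=4: -232; Q=5: -304; Q=6: -416.
Profit is highest at Q = 0. Equivalently, the lowest AVC in the table is 48/2 ≈ $24 at Q = 2, and P = $11 falls below it — price never covers variable cost, so the firm shuts down and loses only its fixed cost.

Q = 0 (shut down); profit = -$154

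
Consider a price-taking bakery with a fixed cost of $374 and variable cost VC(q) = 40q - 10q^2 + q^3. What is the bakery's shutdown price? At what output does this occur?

The firm shuts down when price falls below the minimum of average variable cost. AVC = VC/q = 40 - 10q + q^2.
At the minimum of AVC, MC = AVC. MC = 40 - 20q + 3q^2; setting MC = AVC gives 2q^2 - 10q = 0, so q = 5. min AVC = 15.
So the shutdown price is $15.

$15 per unit, at q = 5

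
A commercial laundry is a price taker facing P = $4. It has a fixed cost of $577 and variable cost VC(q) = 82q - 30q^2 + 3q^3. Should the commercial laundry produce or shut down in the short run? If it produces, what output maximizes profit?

Strip out fixed cost: VC = 82q - 30q^2 + 3q^3. Then AVC = 82 - 30q + 3q^2 and MC = 82 - 60q + 9q^2.
AVC hits its minimum where MC = AVC, at q = 5, giving min AVC = 82 - 30·5 + 3·5^2 = $7.
With P < min AVC ($4 < $7), every unit sold adds to the loss.
The firm minimizes its loss by shutting down and losing only its fixed cost of $577.

Shut down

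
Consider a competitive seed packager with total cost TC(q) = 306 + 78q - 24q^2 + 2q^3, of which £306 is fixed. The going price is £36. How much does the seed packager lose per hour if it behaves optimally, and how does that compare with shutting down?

Profit = -£110 at q = 7

AVC = 78 - 24q + 2q^2 has its minimum £6 at q = 6; price £36 clears that bar, so the firm operates.
MC = 78 - 48q + 6q^2. Setting P = MC and taking the root on the rising branch gives q* = 7.
TR = 36·7 = 252. TC = 306 + 56 = 362. Profit = 252 − 362 = -£110.
By producing, the firm covers all variable cost plus £196 of fixed cost; shutting down would lose the full £306.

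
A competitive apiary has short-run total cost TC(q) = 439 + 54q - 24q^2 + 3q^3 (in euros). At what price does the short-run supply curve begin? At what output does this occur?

€6 per unit, at q = 4

The shutdown price is the minimum of AVC. VC = 54q - 24q^2 + 3q^3, so AVC = 54 - 24q + 3q^2.
dAVC/dq = -24 + 6q = 0 gives q = 4. min AVC = 54 - 24·4 + 3·4^2 = 6.
So the shutdown price is €6.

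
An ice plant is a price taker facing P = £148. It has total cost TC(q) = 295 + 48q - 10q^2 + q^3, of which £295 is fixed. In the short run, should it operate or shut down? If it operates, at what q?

Produce at q = 10

From TC, MC = TC'(q) = 48 - 20q + 3q^2 and AVC = VC/q = 48 - 10q + q^2.
The AVC parabola has its vertex at q = 10/2 = 5, where AVC = 48 - 10·5 + 5^2 = £23.
Because £148 ≥ £23, revenue can cover variable cost; the firm operates.
P = MC gives -100 - 20q + 3q^2 = 0, with roots -10/3 and 10. Take the larger (rising MC): q* = 10.
Check: AVC at q = 10 is £48 ≤ P, so revenue covers variable cost.
Profit = P·q − TC = 148·10 − 775 = £705.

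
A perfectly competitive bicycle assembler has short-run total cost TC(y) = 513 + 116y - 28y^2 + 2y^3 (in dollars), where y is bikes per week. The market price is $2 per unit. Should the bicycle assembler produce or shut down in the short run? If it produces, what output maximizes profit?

Shut down

From TC, MC = TC'(y) = 116 - 56y + 6y^2 and AVC = VC/y = 116 - 28y + 2y^2.
The AVC parabola has its vertex at y = 28/4 = 7, where AVC = 116 - 28·7 + 2·7^2 = $18.
Since P = $2 < min AVC = $18, price fails to cover variable cost at any output.
The firm minimizes its loss by shutting down and losing only its fixed cost of $513.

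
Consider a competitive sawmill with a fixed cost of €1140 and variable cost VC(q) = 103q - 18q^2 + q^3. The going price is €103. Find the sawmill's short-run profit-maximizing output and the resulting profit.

Profit = -€276 at q = 12

AVC = 103 - 18q + q^2; min AVC = €22 at q = 9. Since P = €103 ≥ min AVC, the firm produces.
With MC = 103 - 36q + 3q^2, P = MC on the upward-sloping part at q* = 12.
TR = 103·12 = 1236. TC = 1140 + 372 = 1512. Profit = 1236 − 1512 = -€276.
By producing, the firm covers all variable cost plus €864 of fixed cost; shutting down would lose the full €1140.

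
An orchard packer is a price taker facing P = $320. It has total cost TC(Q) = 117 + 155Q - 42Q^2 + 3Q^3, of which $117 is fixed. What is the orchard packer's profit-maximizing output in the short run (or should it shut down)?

Produce at Q = 11

Variable cost is VC = 155Q - 42Q^2 + 3Q^3, so AVC = VC/Q = 155 - 42Q + 3Q^2 and MC = dTC/dQ = 155 - 84Q + 9Q^2.
AVC hits its minimum where MC = AVC, at Q = 7, giving min AVC = 155 - 42·7 + 3·7^2 = $8.
Because $320 ≥ $8, revenue can cover variable cost; the firm operates.
Solving P = MC: -165 - 84Q + 9Q^2 = 0 ⇒ Q = -5/3 or 11. On the upward-sloping branch, Q* = 11.
Check: AVC at Q = 11 is $56 ≤ P, so revenue covers variable cost.
Profit = P·Q − TC = 320·11 − 733 = $2787.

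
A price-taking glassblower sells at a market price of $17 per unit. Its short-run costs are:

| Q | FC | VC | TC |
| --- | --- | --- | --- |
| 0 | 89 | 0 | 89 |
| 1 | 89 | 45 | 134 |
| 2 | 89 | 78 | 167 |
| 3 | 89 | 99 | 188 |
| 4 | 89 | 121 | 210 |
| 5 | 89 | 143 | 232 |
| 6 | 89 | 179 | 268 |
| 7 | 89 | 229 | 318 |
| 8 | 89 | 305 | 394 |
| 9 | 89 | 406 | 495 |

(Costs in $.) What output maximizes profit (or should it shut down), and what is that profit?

Q = 0 (shut down); profit = -$89

Tabulate TR − TC: Q=0: -89; Q=1: -117; Q=2: -133; Q=3: -137; Q=4: -142; Q=5: -147; Q=6: -166; Q=7: -199; Q=8: -258; Q=9: -342.
Profit is highest at Q = 0. Equivalently, the lowest AVC in the table is 143/5 ≈ $28.60 at Q = 5, and P = $17 falls below it — price never covers variable cost, so the firm shuts down and loses only its fixed cost.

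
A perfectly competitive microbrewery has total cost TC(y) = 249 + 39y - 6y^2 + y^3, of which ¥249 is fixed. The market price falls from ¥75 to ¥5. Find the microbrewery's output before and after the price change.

AVC = 39 - 6y + y^2, minimized at y = 3 where min AVC = ¥30. MC = 39 - 12y + 3y^2.
At P = ¥75 ≥ min AVC, set P = MC on the rising branch: y = 6.
At P = ¥5 < min AVC = ¥30, price no longer covers variable cost at any output, so the firm shuts down: y = 0.

Output falls from 6 to 0 (the firm shuts down)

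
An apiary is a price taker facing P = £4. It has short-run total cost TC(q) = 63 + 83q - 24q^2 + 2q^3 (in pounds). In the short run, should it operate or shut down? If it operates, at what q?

Variable cost is VC = 83q - 24q^2 + 2q^3, so AVC = VC/q = 83 - 24q + 2q^2 and MC = dTC/dq = 83 - 48q + 6q^2.
The AVC parabola has its vertex at q = 24/4 = 6, where AVC = 83 - 24·6 + 2·6^2 = £11.
With P < min AVC (£4 < £11), every unit sold adds to the loss.
Shutting down limits the loss to fixed cost, £63.

Shut down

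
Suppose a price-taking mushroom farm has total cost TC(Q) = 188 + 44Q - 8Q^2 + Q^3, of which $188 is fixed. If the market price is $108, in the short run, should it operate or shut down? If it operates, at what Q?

Strip out fixed cost: VC = 44Q - 8Q^2 + Q^3. Then AVC = 44 - 8Q + Q^2 and MC = 44 - 16Q + 3Q^2.
AVC hits its minimum where MC = AVC, at Q = 4, giving min AVC = 44 - 8·4 + 4^2 = $28.
P = $108 exceeds min AVC = $28, so the firm stays open.
P = MC gives -64 - 16Q + 3Q^2 = 0, with roots -8/3 and 8. Take the larger (rising MC): Q* = 8.
Check: AVC at Q = 8 is $44 ≤ P, so revenue covers variable cost.
Profit = P·Q − TC = 108·8 − 540 = $324.

Produce at Q = 8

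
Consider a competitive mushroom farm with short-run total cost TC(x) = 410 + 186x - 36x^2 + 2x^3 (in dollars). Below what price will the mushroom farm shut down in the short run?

$24 per unit

The firm shuts down when price falls below the minimum of average variable cost. AVC = VC/x = 186 - 36x + 2x^2.
At the minimum of AVC, MC = AVC. MC = 186 - 72x + 6x^2; setting MC = AVC gives 4x^2 - 36x = 0, so x = 9. min AVC = 24.
So the shutdown price is $24.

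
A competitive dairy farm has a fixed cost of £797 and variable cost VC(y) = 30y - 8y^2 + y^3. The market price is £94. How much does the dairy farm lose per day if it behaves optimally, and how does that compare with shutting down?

Profit = -£285 at y = 8

AVC = 30 - 8y + y^2; min AVC = £14 at y = 4. Since P = £94 ≥ min AVC, the firm produces.
MC = 30 - 16y + 3y^2. Setting P = MC and taking the root on the rising branch gives y* = 8.
TR = 94·8 = 752. TC = 797 + 240 = 1037. Profit = 752 − 1037 = -£285.
That loss of £285 beats the £797 the firm would lose by shutting down; producing recovers £512 of fixed cost.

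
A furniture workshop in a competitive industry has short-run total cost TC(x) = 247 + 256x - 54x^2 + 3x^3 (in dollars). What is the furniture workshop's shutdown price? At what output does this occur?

The shutdown price is the minimum of AVC. VC = 256x - 54x^2 + 3x^3, so AVC = 256 - 54x + 3x^2.
dAVC/dx = -54 + 6x = 0 gives x = 9. min AVC = 256 - 54·9 + 3·9^2 = 13.
The firm shuts down for any P below $13.

$13 per unit, at x = 9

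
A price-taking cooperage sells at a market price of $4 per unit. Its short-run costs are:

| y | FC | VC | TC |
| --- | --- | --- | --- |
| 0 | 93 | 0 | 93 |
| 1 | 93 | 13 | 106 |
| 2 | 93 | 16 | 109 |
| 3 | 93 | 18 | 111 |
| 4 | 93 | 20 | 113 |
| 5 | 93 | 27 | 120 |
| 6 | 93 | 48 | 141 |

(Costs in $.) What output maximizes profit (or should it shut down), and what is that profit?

Profit at each row (π = 4y − TC): y=0: -93; y=1: -102; y=2: -101; y=3: -99; y=4: -97; y=5: -100; y=6: -117.
Profit is highest at y = 0. Equivalently, the lowest AVC in the table is 20/4 ≈ $5 at y = 4, and P = $4 falls below it — price never covers variable cost, so the firm shuts down and loses only its fixed cost.

y = 0 (shut down); profit = -$93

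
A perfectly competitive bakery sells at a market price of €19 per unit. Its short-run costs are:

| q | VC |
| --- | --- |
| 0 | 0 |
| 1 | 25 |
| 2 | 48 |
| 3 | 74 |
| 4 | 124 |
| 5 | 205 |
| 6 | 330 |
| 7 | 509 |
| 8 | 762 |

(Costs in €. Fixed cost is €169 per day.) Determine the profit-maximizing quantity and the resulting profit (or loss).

Profit at each row (π = 19q − TC): q=0: -169; q=1: -175; q=2: -179; q=3: -186; q=4: -217; q=5: -279; q=6: -385; q=7: -545; q=8: -779.
Profit is highest at q = 0. Equivalently, the lowest AVC in the table is 48/2 ≈ €24 at q = 2, and P = €19 falls below it — price never covers variable cost, so the firm shuts down and loses only its fixed cost.

q = 0 (shut down); profit = -€169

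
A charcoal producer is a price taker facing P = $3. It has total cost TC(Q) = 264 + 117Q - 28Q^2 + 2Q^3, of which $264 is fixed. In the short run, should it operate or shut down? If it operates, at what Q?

From TC, MC = TC'(Q) = 117 - 56Q + 6Q^2 and AVC = VC/Q = 117 - 28Q + 2Q^2.
AVC is minimized where dAVC/dQ = -28 + 4Q = 0, at Q = 7; min AVC = 117 - 28·7 + 2·7^2 = $19.
Since P = $3 < min AVC = $19, price fails to cover variable cost at any output.
Best response: produce nothing and absorb the $264 fixed cost.

Shut down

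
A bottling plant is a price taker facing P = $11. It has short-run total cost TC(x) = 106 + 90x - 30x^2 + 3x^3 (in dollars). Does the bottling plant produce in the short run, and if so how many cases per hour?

Strip out fixed cost: VC = 90x - 30x^2 + 3x^3. Then AVC = 90 - 30x + 3x^2 and MC = 90 - 60x + 9x^2.
The AVC parabola has its vertex at x = 30/6 = 5, where AVC = 90 - 30·5 + 3·5^2 = $15.
Since P = $11 < min AVC = $15, price fails to cover variable cost at any output.
Shutting down limits the loss to fixed cost, $106.

Shut down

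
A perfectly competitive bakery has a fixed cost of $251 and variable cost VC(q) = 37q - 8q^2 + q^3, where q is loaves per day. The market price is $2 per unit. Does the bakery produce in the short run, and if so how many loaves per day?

Shut down

From TC, MC = TC'(q) = 37 - 16q + 3q^2 and AVC = VC/q = 37 - 8q + q^2.
AVC hits its minimum where MC = AVC, at q = 4, giving min AVC = 37 - 8·4 + 4^2 = $21.
Since P = $2 < min AVC = $21, price fails to cover variable cost at any output.
Shutting down limits the loss to fixed cost, $251.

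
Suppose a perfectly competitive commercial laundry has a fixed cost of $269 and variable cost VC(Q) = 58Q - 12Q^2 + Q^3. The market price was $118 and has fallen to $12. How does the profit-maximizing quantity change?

Output falls from 10 to 0 (the firm shuts down)

AVC = 58 - 12Q + Q^2, minimized at Q = 6 where min AVC = $22. MC = 58 - 24Q + 3Q^2.
At P = $118 ≥ min AVC, set P = MC on the rising branch: Q = 10.
At P = $12 < min AVC = $22, price no longer covers variable cost at any output, so the firm shuts down: Q = 0.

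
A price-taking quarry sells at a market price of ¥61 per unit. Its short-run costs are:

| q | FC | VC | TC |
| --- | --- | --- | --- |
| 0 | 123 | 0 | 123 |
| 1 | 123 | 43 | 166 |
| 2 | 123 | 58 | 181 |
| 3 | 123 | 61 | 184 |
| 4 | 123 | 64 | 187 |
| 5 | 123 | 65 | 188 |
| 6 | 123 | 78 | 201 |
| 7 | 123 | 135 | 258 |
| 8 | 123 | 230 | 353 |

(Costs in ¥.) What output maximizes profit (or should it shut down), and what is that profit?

q = 7; profit = ¥169

Tabulate TR − TC: q=0: -123; q=1: -105; q=2: -59; q=3: -1; q=4: 57; q=5: 117; q=6: 165; q=7: 169; q=8: 135.
Profit is maximized at q = 7. AVC there is 135/7 = ¥19.29 ≤ P, so producing beats shutting down (which would give -¥123).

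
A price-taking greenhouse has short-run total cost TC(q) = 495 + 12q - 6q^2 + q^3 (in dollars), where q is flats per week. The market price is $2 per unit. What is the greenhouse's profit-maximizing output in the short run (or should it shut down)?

Strip out fixed cost: VC = 12q - 6q^2 + q^3. Then AVC = 12 - 6q + q^2 and MC = 12 - 12q + 3q^2.
AVC hits its minimum where MC = AVC, at q = 3, giving min AVC = 12 - 6·3 + 3^2 = $3.
With P < min AVC ($2 < $3), every unit sold adds to the loss.
Shutting down limits the loss to fixed cost, $495.

Shut down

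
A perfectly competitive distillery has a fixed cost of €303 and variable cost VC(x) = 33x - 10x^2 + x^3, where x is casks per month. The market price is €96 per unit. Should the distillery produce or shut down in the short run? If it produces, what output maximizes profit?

Produce at x = 9

Strip out fixed cost: VC = 33x - 10x^2 + x^3. Then AVC = 33 - 10x + x^2 and MC = 33 - 20x + 3x^2.
The AVC parabola has its vertex at x = 10/2 = 5, where AVC = 33 - 10·5 + 5^2 = €8.
Because €96 ≥ €8, revenue can cover variable cost; the firm operates.
Solving P = MC: -63 - 20x + 3x^2 = 0 ⇒ x = -7/3 or 9. On the upward-sloping branch, x* = 9.
Check: AVC at x = 9 is €24 ≤ P, so revenue covers variable cost.
Profit = P·x − TC = 96·9 − 519 = €345.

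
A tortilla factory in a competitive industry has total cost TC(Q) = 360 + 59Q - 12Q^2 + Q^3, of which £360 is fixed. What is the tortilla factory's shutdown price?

The firm shuts down when price falls below the minimum of average variable cost. AVC = VC/Q = 59 - 12Q + Q^2.
At the minimum of AVC, MC = AVC. MC = 59 - 24Q + 3Q^2; setting MC = AVC gives 2Q^2 - 12Q = 0, so Q = 6. min AVC = 23.
The firm shuts down for any P below £23.

£23 per unit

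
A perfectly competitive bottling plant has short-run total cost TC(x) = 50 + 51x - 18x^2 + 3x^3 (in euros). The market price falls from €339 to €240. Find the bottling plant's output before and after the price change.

Output falls from 8 to 7

MC = 51 - 36x + 9x^2; the shutdown threshold is min AVC = €24 (at x = 3).
At P = €339 ≥ min AVC, set P = MC on the rising branch: x = 8.
At P = €240 ≥ min AVC, set P = MC: x = 7. The firm stays open but cuts output.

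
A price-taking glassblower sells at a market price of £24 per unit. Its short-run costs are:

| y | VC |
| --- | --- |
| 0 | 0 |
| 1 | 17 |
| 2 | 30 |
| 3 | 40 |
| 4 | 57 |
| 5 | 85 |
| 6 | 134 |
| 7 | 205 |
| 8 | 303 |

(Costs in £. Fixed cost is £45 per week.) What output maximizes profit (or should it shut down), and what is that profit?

Compute π = P·y − TC at each output: y=0: -45; y=1: -38; y=2: -27; y=3: -13; y=4: -6; y=5: -10; y=6: -35; y=7: -82; y=8: -156.
Profit is maximized at y = 4. AVC there is 57/4 = £14.25 ≤ P, so producing beats shutting down (which would give -£45).

y = 4; profit = -£6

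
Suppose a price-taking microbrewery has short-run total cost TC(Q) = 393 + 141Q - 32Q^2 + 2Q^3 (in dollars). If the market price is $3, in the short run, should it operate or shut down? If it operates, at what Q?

Shut down

Strip out fixed cost: VC = 141Q - 32Q^2 + 2Q^3. Then AVC = 141 - 32Q + 2Q^2 and MC = 141 - 64Q + 6Q^2.
AVC is minimized where dAVC/dQ = -32 + 4Q = 0, at Q = 8; min AVC = 141 - 32·8 + 2·8^2 = $13.
Since P = $3 < min AVC = $13, price fails to cover variable cost at any output.
Shutting down limits the loss to fixed cost, $393.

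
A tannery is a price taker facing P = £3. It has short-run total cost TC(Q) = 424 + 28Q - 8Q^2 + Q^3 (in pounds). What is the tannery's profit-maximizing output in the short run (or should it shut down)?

Strip out fixed cost: VC = 28Q - 8Q^2 + Q^3. Then AVC = 28 - 8Q + Q^2 and MC = 28 - 16Q + 3Q^2.
AVC is minimized where dAVC/dQ = -8 + 2Q = 0, at Q = 4; min AVC = 28 - 8·4 + 4^2 = £12.
With P < min AVC (£3 < £12), every unit sold adds to the loss.
Shutting down limits the loss to fixed cost, £424.

Shut down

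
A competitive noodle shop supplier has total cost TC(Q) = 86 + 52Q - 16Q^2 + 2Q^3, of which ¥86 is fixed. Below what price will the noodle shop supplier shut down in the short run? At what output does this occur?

The shutdown price is the minimum of AVC. VC = 52Q - 16Q^2 + 2Q^3, so AVC = 52 - 16Q + 2Q^2.
dAVC/dQ = -16 + 4Q = 0 gives Q = 4. min AVC = 52 - 16·4 + 2·4^2 = 20.
For P < ¥20 the firm produces nothing.

¥20 per unit, at Q = 4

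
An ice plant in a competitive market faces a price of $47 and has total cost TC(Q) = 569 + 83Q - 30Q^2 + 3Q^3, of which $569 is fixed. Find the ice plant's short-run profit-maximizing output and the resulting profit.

Profit = -$353 at Q = 6

AVC = 83 - 30Q + 3Q^2; min AVC = $8 at Q = 5. Since P = $47 ≥ min AVC, the firm produces.
MC = 83 - 60Q + 9Q^2. Setting P = MC and taking the root on the rising branch gives Q* = 6.
TR = 47·6 = 282. TC = 569 + 66 = 635. Profit = 282 − 635 = -$353.
By producing, the firm covers all variable cost plus $216 of fixed cost; shutting down would lose the full $569.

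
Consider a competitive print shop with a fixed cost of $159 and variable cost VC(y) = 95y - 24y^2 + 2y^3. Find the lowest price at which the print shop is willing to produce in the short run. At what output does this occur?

Short-run supply begins at min AVC. From VC = 95y - 24y^2 + 2y^3, AVC = 95 - 24y + 2y^2.
dAVC/dy = -24 + 4y = 0 gives y = 6. min AVC = 95 - 24·6 + 2·6^2 = 23.
So the shutdown price is $23.

$23 per unit, at y = 6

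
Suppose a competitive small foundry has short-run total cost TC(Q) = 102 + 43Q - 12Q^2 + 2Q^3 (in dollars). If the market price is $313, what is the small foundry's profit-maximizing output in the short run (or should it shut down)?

Strip out fixed cost: VC = 43Q - 12Q^2 + 2Q^3. Then AVC = 43 - 12Q + 2Q^2 and MC = 43 - 24Q + 6Q^2.
AVC is minimized where dAVC/dQ = -12 + 4Q = 0, at Q = 3; min AVC = 43 - 12·3 + 2·3^2 = $25.
Because $313 ≥ $25, revenue can cover variable cost; the firm operates.
Solving P = MC: -270 - 24Q + 6Q^2 = 0 ⇒ Q = -5 or 9. On the upward-sloping branch, Q* = 9.
Check: AVC at Q = 9 is $97 ≤ P, so revenue covers variable cost.
Profit = P·Q − TC = 313·9 − 975 = $1842.

Produce at Q = 9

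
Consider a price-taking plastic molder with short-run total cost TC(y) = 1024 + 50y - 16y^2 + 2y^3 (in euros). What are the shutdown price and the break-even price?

Shutdown price = min AVC. AVC = 50 - 16y + 2y^2, with vertex at y = 4 and minimum €18.
ATC = 1024/y + 50 - 16y + 2y^2. Setting dATC/dy = −1024/y^2 − 16 + 4y = 0 gives y = 8 (since 4·8^3 − 16·8^2 = 1024).
min ATC = 1024/8 + 50 − 16·8 + 2·8^2 = €178. That is the break-even price.
For €18 ≤ P < €178 the firm produces at a loss; below €18 it shuts down.

Shutdown price = €18; break-even price = €178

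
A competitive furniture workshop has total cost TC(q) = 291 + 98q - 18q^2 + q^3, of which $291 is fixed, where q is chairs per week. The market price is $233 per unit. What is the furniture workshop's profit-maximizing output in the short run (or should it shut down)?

Produce at q = 15

Strip out fixed cost: VC = 98q - 18q^2 + q^3. Then AVC = 98 - 18q + q^2 and MC = 98 - 36q + 3q^2.
AVC is minimized where dAVC/dq = -18 + 2q = 0, at q = 9; min AVC = 98 - 18·9 + 9^2 = $17.
Because $233 ≥ $17, revenue can cover variable cost; the firm operates.
Solving P = MC: -135 - 36q + 3q^2 = 0 ⇒ q = -3 or 15. On the upward-sloping branch, q* = 15.
Check: AVC at q = 15 is $53 ≤ P, so revenue covers variable cost.
Profit = P·q − TC = 233·15 − 1086 = $2409.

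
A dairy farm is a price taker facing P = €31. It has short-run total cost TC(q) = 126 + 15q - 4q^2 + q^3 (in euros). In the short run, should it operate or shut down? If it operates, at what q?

Produce at q = 4

Strip out fixed cost: VC = 15q - 4q^2 + q^3. Then AVC = 15 - 4q + q^2 and MC = 15 - 8q + 3q^2.
AVC hits its minimum where MC = AVC, at q = 2, giving min AVC = 15 - 4·2 + 2^2 = €11.
Because €31 ≥ €11, revenue can cover variable cost; the firm operates.
Solving P = MC: -16 - 8q + 3q^2 = 0 ⇒ q = -4/3 or 4. On the upward-sloping branch, q* = 4.
Check: AVC at q = 4 is €15 ≤ P, so revenue covers variable cost.
Profit = P·q − TC = 31·4 − 186 = -€62, a loss, but smaller than the €126 fixed cost the firm would lose by shutting down.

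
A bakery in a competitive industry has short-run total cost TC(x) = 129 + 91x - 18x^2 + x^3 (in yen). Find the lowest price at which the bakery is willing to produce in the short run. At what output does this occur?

The shutdown price is the minimum of AVC. VC = 91x - 18x^2 + x^3, so AVC = 91 - 18x + x^2.
At the minimum of AVC, MC = AVC. MC = 91 - 36x + 3x^2; setting MC = AVC gives 2x^2 - 18x = 0, so x = 9. min AVC = 10.
For P < ¥10 the firm produces nothing.

¥10 per unit, at x = 9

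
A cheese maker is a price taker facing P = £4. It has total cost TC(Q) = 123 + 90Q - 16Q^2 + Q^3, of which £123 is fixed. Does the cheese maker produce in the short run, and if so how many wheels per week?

Shut down

Strip out fixed cost: VC = 90Q - 16Q^2 + Q^3. Then AVC = 90 - 16Q + Q^2 and MC = 90 - 32Q + 3Q^2.
The AVC parabola has its vertex at Q = 16/2 = 8, where AVC = 90 - 16·8 + 8^2 = £26.
P = £4 lies below min AVC = £26; no output level covers variable cost.
Shutting down limits the loss to fixed cost, £123.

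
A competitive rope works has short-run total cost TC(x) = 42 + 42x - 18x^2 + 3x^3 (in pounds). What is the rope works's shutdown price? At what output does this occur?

£15 per unit, at x = 3

Short-run supply begins at min AVC. From VC = 42x - 18x^2 + 3x^3, AVC = 42 - 18x + 3x^2.
At the minimum of AVC, MC = AVC. MC = 42 - 36x + 9x^2; setting MC = AVC gives 6x^2 - 18x = 0, so x = 3. min AVC = 15.
For P < £15 the firm produces nothing.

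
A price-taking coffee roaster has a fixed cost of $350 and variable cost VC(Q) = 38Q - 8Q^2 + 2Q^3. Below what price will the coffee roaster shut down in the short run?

The firm shuts down when price falls below the minimum of average variable cost. AVC = VC/Q = 38 - 8Q + 2Q^2.
At the minimum of AVC, MC = AVC. MC = 38 - 16Q + 6Q^2; setting MC = AVC gives 4Q^2 - 8Q = 0, so Q = 2. min AVC = 30.
So the shutdown price is $30.

$30 per unit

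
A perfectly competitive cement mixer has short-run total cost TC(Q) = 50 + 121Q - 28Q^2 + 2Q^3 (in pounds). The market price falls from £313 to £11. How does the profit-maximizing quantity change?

Output falls from 12 to 0 (the firm shuts down)

AVC = 121 - 28Q + 2Q^2, minimized at Q = 7 where min AVC = £23. MC = 121 - 56Q + 6Q^2.
With P = £313 above the shutdown price, P = MC gives Q = 12.
At P = £11 < min AVC = £23, price no longer covers variable cost at any output, so the firm shuts down: Q = 0.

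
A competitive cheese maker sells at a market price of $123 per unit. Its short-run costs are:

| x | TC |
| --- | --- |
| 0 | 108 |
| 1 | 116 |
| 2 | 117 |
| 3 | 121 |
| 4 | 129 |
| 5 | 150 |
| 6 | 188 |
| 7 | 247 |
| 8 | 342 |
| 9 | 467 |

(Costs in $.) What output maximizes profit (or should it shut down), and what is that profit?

Compute π = P·x − TC at each output: x=0: -108; x=1: 7; x=2: 129; x=3: 248; x=4: 363; x=5: 465; x=6: 550; x=7: 614; x=8: 642; x=9: 640.
Profit is maximized at x = 8. AVC there is 234/8 = $29.25 ≤ P, so producing beats shutting down (which would give -$108).

x = 8; profit = $642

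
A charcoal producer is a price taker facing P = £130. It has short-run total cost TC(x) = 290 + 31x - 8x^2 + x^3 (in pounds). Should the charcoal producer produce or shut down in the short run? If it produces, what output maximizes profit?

Variable cost is VC = 31x - 8x^2 + x^3, so AVC = VC/x = 31 - 8x + x^2 and MC = dTC/dx = 31 - 16x + 3x^2.
AVC is minimized where dAVC/dx = -8 + 2x = 0, at x = 4; min AVC = 31 - 8·4 + 4^2 = £15.
Since P = £130 ≥ min AVC = £15, price covers variable cost and the firm should produce.
P = MC gives -99 - 16x + 3x^2 = 0, with roots -11/3 and 9. Take the larger (rising MC): x* = 9.
Check: AVC at x = 9 is £40 ≤ P, so revenue covers variable cost.
Profit = P·x − TC = 130·9 − 650 = £520.

Produce at x = 9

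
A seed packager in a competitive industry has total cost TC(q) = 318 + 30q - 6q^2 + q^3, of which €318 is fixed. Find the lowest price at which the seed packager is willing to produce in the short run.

The firm shuts down when price falls below the minimum of average variable cost. AVC = VC/q = 30 - 6q + q^2.
At the minimum of AVC, MC = AVC. MC = 30 - 12q + 3q^2; setting MC = AVC gives 2q^2 - 6q = 0, so q = 3. min AVC = 21.
The firm shuts down for any P below €21.

€21 per unit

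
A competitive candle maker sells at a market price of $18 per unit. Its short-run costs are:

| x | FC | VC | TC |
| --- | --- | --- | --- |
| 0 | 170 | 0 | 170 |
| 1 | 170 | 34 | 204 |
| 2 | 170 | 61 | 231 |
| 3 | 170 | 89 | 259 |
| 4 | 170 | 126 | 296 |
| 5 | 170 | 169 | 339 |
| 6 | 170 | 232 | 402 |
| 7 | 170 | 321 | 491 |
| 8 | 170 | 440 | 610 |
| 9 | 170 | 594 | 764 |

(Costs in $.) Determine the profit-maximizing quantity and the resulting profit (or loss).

Profit at each row (π = 18x − TC): x=0: -170; x=1: -186; x=2: -195; x=3: -205; x=4: -224; x=5: -249; x=6: -294; x=7: -365; x=8: -466; x=9: -602.
Profit is highest at x = 0. Equivalently, the lowest AVC in the table is 89/3 ≈ $29.67 at x = 3, and P = $18 falls below it — price never covers variable cost, so the firm shuts down and loses only its fixed cost.

x = 0 (shut down); profit = -$170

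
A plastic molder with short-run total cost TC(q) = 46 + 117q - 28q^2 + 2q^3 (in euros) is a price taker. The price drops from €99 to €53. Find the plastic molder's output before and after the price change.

Output falls from 9 to 8

AVC = 117 - 28q + 2q^2, minimized at q = 7 where min AVC = €19. MC = 117 - 56q + 6q^2.
With P = €99 above the shutdown price, P = MC gives q = 9.
At P = €53 ≥ min AVC, set P = MC: q = 8. The firm stays open but cuts output.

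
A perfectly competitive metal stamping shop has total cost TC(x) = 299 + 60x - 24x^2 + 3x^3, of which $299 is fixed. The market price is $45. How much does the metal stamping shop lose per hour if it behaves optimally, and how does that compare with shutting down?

Profit = -$149 at x = 5

AVC = 60 - 24x + 3x^2 has its minimum $12 at x = 4; price $45 clears that bar, so the firm operates.
MC = 60 - 48x + 9x^2. Setting P = MC and taking the root on the rising branch gives x* = 5.
TR = 45·5 = 225. TC = 299 + 75 = 374. Profit = 225 − 374 = -$149.
By producing, the firm covers all variable cost plus $150 of fixed cost; shutting down would lose the full $299.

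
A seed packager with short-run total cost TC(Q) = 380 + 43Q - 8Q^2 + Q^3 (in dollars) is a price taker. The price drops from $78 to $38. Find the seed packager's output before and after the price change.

AVC = 43 - 8Q + Q^2, minimized at Q = 4 where min AVC = $27. MC = 43 - 16Q + 3Q^2.
With P = $78 above the shutdown price, P = MC gives Q = 7.
At P = $38 ≥ min AVC, set P = MC: Q = 5. The firm stays open but cuts output.

Output falls from 7 to 5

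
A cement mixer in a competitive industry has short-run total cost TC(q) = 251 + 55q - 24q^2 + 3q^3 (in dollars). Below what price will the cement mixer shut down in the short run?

$7 per unit

Short-run supply begins at min AVC. From VC = 55q - 24q^2 + 3q^3, AVC = 55 - 24q + 3q^2.
dAVC/dq = -24 + 6q = 0 gives q = 4. min AVC = 55 - 24·4 + 3·4^2 = 7.
The firm shuts down for any P below $7.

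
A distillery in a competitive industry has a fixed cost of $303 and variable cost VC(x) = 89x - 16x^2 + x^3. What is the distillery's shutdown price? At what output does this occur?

$25 per unit, at x = 8

The shutdown price is the minimum of AVC. VC = 89x - 16x^2 + x^3, so AVC = 89 - 16x + x^2.
dAVC/dx = -16 + 2x = 0 gives x = 8. min AVC = 89 - 16·8 + 8^2 = 25.
So the shutdown price is $25.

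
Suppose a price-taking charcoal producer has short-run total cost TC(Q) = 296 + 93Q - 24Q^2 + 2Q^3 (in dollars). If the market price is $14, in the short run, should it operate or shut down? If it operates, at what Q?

Shut down

Variable cost is VC = 93Q - 24Q^2 + 2Q^3, so AVC = VC/Q = 93 - 24Q + 2Q^2 and MC = dTC/dQ = 93 - 48Q + 6Q^2.
AVC is minimized where dAVC/dQ = -24 + 4Q = 0, at Q = 6; min AVC = 93 - 24·6 + 2·6^2 = $21.
With P < min AVC ($14 < $21), every unit sold adds to the loss.
Shutting down limits the loss to fixed cost, $296.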